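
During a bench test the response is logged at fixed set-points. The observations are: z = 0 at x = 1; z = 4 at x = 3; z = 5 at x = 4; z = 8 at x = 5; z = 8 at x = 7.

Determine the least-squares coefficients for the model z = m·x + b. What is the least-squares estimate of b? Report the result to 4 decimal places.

b = -0.6000

Sums needed: Σx·x = 100, Σx = 20, Σ1 = 5.
For Aᵀz: Σx·z = 128, Σz = 25.
det = 100·5 − 20² = 100.
m = (128·5 − 20·25)/100 = 7/5; b = (100·25 − 20·128)/100 = -3/5.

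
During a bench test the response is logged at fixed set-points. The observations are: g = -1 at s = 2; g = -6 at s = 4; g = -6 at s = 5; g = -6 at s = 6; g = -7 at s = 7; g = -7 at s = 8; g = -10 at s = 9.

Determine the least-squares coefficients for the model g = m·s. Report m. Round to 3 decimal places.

m = -1.044

MᵀM·[m]ᵀ = Mᵀg reads: 275·m = -287.
m = (-287)/275 = -1.04364.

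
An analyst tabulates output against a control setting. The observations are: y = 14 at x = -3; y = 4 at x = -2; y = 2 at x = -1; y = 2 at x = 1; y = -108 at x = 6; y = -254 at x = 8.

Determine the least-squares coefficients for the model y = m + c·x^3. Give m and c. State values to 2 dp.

From the data, Σ1 = 6, Σx^3 = 693, Σx^3·x^3 = 309595.
For Mᵀy: Σy = -340, Σx^3·y = -153786.
Normal equations: [[6, 693]; [693, 309595]]·[m, c]ᵀ = [-340, -153786]ᵀ.
Δ = 6·309595 − 693² = 1377321.
m = ((-340)·309595 − 693·(-153786))/1377321 = 119218/125211; c = (6·(-153786) − 693·(-340))/1377321 = -229032/459107.

m = 0.95, c = -0.50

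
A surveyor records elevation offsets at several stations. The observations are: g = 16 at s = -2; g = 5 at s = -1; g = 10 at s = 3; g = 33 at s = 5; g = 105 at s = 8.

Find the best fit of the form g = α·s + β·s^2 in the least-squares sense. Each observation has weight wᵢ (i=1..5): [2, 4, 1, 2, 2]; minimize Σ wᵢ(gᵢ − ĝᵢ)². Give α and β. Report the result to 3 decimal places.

α = -3.589, β = 2.084

Sums needed: Σwᵢ·s·s = 199, Σwᵢ·s·s^2 = 1281, Σwᵢ·s^2·s^2 = 9559.
Moment sums: Σwᵢ·s·g = 1956, Σwᵢ·s^2·g = 15328.
So XᵀWX·[α, β]ᵀ = XᵀWg: [[199, 1281]; [1281, 9559]]·[α, β]ᵀ = [1956, 15328]ᵀ.
Eliminating β: 9559·(row 1) − 1281·(row 2) gives 261280·α = 9559·1956 − 1281·15328 = -937764, so α = -234441/65320.
Then β = (15328 − 1281·(-234441/65320))/9559 = 136159/65320.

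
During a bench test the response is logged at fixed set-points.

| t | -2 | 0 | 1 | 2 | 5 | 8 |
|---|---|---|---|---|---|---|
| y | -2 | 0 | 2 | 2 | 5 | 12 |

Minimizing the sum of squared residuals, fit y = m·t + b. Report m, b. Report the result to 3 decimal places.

m = 1.327, b = 0.071

Normal-equation sums: Σt·t = 98, Σt = 14, Σ1 = 6.
And Σt·y = 131, Σy = 19.
Determinant 98·6 − 14² = 392.
m = (131·6 − 14·19)/392 = 65/49; b = (98·19 − 14·131)/392 = 1/14.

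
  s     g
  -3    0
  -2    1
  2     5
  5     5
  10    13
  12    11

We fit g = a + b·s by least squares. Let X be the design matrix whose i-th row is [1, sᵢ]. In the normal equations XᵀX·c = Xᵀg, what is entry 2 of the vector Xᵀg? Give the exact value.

Entry 2 ↔ basis s, so (Xᵀg)_{2} = Σᵢ (s)·gᵢ = (-3)·(0) + (-2)·(1) + (2)·(5) + (5)·(5) + (10)·(13) + (12)·(11) = 295.

295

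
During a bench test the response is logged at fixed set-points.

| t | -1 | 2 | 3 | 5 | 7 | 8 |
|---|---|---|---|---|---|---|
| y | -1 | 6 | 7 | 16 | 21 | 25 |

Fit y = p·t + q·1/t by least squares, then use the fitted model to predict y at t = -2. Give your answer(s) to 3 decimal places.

Normal-equation sums: Σt·t = 152, Σt·1/t = 6, Σ1/t·1/t = 1014049/705600.
And Σt·y = 461, Σ1/t·y = 1879/120.
Normal equations: [[152, 6]; [6, 1014049/705600]]·[p, q]ᵀ = [461, 1879/120]ᵀ.
Δ = 152·(1014049/705600) − 6² = 16091731/88200.
p = (461·(1014049/705600) − 6·(1879/120))/(16091731/88200) = 401185469/128733848; q = (152·(1879/120) − 6·461)/(16091731/88200) = -34039320/16091731.
At t = -2: ŷ = (401185469/128733848)·(-2) + (-34039320/16091731)·(-1/2) = -333106829/64366924.

ŷ = -5.175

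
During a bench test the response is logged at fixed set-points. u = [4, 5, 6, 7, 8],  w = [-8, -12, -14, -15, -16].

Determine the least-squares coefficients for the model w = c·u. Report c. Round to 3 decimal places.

From the data, Σu·u = 190.
Right-hand side: Σu·w = -409.
Normal equations: [[190]]·[c]ᵀ = [-409]ᵀ.
Hence c = -409 / 190 ≈ -2.15263.

c = -2.153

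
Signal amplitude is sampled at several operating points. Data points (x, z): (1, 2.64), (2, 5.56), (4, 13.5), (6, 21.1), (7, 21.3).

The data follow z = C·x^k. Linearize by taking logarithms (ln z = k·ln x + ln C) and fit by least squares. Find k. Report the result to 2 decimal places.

k = 1.12

Taking logs, ln z = k·ln x + ln C, so regress ln z on ln x.
Over the data: Σln x = 5.8171, Σ(ln x)² = 9.3992, Σln z = 11.3970, Σln x·ln z = 16.2128.
Normal system: [[9.3992, 5.8171]; [5.8171, 5]]·[k, ln C]ᵀ = [16.2128, 11.3970]ᵀ.
Slope k = (n·Σln x·ln z − Σln x·Σln z)/(n·Σ(ln x)² − (Σln x)²) = (5·16.2128 − 5.8171·11.3970)/13.1574 = 1.12226; ln C = (Σln z − k·Σln x)/n = 0.97374.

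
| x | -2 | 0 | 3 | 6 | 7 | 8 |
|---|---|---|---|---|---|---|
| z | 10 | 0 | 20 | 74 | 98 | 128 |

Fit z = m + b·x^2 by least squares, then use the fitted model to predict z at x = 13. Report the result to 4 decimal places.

ẑ = 336.4152

The normal equations are: 6·m + 162·b = 330;  162·m + 7890·b = 15878.
det = 6·7890 − 162² = 21096.
m = (330·7890 − 162·15878)/21096 = 437/293; b = (6·15878 − 162·330)/21096 = 1742/879.
At x = 13: ẑ = (437/293)·(1) + (1742/879)·(169) = 295709/879.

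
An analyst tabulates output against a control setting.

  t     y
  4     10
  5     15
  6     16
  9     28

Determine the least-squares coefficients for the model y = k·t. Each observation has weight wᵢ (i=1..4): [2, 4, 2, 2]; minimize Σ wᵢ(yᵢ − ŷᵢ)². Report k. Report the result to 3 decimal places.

k = 2.940

Compute the Gram sums: Σwᵢ·t·t = 366.
For MᵀWy: Σwᵢ·t·y = 1076.
MᵀWM·[k]ᵀ = MᵀWy becomes [[366]]·[k]ᵀ = [1076]ᵀ.
k = 1076/366 = 2.93989.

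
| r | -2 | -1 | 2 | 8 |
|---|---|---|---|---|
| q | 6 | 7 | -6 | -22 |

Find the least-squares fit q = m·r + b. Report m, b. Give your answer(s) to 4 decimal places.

m = -2.9753, b = 1.4568

MᵀM·[m, b]ᵀ = Mᵀq reads: 73·m + 7·b = -207;  7·m + 4·b = -15.
Δ = 73·4 − 7² = 243.
m = ((-207)·4 − 7·(-15))/243 = -241/81; b = (73·(-15) − 7·(-207))/243 = 118/81.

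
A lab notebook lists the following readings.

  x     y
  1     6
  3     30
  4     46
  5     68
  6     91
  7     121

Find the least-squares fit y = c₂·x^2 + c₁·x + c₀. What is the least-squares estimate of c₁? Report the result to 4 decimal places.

c₁ = 4.0905

The normal equations are: 4660·c₂ + 776·c₁ + 136·c₀ = 11917;  776·c₂ + 136·c₁ + 26·c₀ = 2013;  136·c₂ + 26·c₁ + 6·c₀ = 362.
Row-reducing yields c₂ = 157/84, c₁ = 859/210, c₀ = 17/70.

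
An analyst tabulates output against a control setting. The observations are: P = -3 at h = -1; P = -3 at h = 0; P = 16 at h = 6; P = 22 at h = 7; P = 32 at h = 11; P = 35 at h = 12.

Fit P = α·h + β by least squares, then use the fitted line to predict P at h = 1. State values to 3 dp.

P̂ = 1.770

From the data, Σh·h = 351, Σh = 35, Σ1 = 6.
Moment sums: Σh·P = 1025, ΣP = 99.
MᵀM·[α, β]ᵀ = MᵀP becomes [[351, 35]; [35, 6]]·[α, β]ᵀ = [1025, 99]ᵀ.
det = 351·6 − 35² = 881.
α = (1025·6 − 35·99)/881 = 2685/881; β = (351·99 − 35·1025)/881 = -1126/881.
At h = 1: P̂ = (2685/881)·(1) + (-1126/881)·(1) = 1559/881.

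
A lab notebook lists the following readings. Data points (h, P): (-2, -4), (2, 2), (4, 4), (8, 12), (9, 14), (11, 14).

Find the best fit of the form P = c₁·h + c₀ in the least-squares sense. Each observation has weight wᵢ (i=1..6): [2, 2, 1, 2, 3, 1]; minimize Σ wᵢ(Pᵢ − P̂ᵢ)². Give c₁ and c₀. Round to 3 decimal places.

c₁ = 1.568, c₀ = -0.997

Compute the Gram sums: Σwᵢ·h·h = 524, Σwᵢ·h = 58, Σwᵢ·1 = 11.
For AᵀWP: Σwᵢ·h·P = 764, Σwᵢ·P = 80.
AᵀWA·[c₁, c₀]ᵀ = AᵀWP becomes [[524, 58]; [58, 11]]·[c₁, c₀]ᵀ = [764, 80]ᵀ.
Eliminating c₀: 11·(row 1) − 58·(row 2) gives 2400·c₁ = 11·764 − 58·80 = 3764, so c₁ = 941/600.
Then c₀ = (80 − 58·(941/600))/11 = -299/300.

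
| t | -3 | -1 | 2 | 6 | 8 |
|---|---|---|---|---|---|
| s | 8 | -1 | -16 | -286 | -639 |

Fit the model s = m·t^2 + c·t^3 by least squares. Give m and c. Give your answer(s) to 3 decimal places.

Sums needed: Σt^2·t^2 = 5490, Σt^2·t^3 = 40332, Σt^3·t^3 = 309594.
Right-hand side: Σt^2·s = -51185, Σt^3·s = -389287.
XᵀX·[m, c]ᵀ = Xᵀs becomes [[5490, 40332]; [40332, 309594]]·[m, c]ᵀ = [-51185, -389287]ᵀ.
Δ = 5490·309594 − 40332² = 73000836.
m = ((-51185)·309594 − 40332·(-389287))/73000836 = -24307601/12166806; c = (5490·(-389287) − 40332·(-51185))/73000836 = -12132035/12166806.

m = -1.998, c = -0.997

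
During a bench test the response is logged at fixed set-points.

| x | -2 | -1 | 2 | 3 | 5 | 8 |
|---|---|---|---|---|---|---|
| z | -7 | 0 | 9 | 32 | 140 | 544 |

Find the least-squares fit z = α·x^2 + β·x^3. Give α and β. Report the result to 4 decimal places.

α = 0.6163, β = 0.9861

Compute the Gram sums: Σx^2·x^2 = 4835, Σx^2·x^3 = 36135, Σx^3·x^3 = 278627.
For Aᵀz: Σx^2·z = 38612, Σx^3·z = 297020.
Normal equations: [[4835, 36135]; [36135, 278627]]·[α, β]ᵀ = [38612, 297020]ᵀ.
Determinant 4835·278627 − 36135² = 41423320.
α = (38612·278627 − 36135·297020)/41423320 = 3191003/5177915; β = (4835·297020 − 36135·38612)/41423320 = 1021177/1035583.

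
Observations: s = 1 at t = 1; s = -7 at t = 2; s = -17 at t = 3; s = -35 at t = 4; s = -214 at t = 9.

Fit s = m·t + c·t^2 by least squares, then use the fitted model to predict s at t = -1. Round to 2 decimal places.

Forming MᵀM = [[111, 829]; [829, 6915]] and Mᵀs = [-2130, -18074]ᵀ gives MᵀM·[m, c]ᵀ = Mᵀs.
Determinant 111·6915 − 829² = 80324.
m = ((-2130)·6915 − 829·(-18074))/80324 = 63599/20081; c = (111·(-18074) − 829·(-2130))/80324 = -60111/20081.
At t = -1: ŝ = (63599/20081)·(-1) + (-60111/20081)·(1) = -123710/20081.

ŝ = -6.16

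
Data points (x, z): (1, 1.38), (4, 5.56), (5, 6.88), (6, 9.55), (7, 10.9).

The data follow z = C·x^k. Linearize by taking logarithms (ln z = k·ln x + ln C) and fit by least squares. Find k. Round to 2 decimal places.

Taking logs, ln z = k·ln x + ln C, so regress ln z on ln x.
Σln x = 6.7334, Σ(ln x)² = 11.5091, Σln z = 8.6116, Σln x·ln z = 14.1738.
Normal system: [[11.5091, 6.7334]; [6.7334, 5]]·[k, ln C]ᵀ = [14.1738, 8.6116]ᵀ.
Δ = 11.5091·5 − (6.7334)² = 12.2067; k = (14.1738·5 − 6.7334·8.6116)/12.2067 = 1.05546, ln C = (11.5091·8.6116 − 6.7334·14.1738)/12.2067 = 0.30095.

k = 1.06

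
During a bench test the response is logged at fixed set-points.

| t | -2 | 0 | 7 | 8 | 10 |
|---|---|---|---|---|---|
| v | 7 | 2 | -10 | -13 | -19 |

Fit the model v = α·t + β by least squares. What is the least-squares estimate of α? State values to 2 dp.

Forming MᵀM = [[217, 23]; [23, 5]] and Mᵀv = [-378, -33]ᵀ gives MᵀM·[α, β]ᵀ = Mᵀv.
det = 217·5 − 23² = 556.
α = ((-378)·5 − 23·(-33))/556 = -1131/556; β = (217·(-33) − 23·(-378))/556 = 1533/556.

α = -2.03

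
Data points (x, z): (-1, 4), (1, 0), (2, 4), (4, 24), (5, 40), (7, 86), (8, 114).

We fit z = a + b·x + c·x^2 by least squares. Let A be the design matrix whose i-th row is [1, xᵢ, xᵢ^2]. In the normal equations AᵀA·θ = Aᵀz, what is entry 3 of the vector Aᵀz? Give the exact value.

12914

Entry 3 ↔ basis x^2, so (Aᵀz)_{3} = Σᵢ (x^2)·zᵢ = (1)·(4) + (1)·(0) + (4)·(4) + (16)·(24) + (25)·(40) + (49)·(86) + (64)·(114) = 12914.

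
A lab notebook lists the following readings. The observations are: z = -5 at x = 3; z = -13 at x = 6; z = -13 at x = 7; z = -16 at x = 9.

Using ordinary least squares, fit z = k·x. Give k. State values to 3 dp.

k = -1.874

With design matrix A, AᵀA = [[175]] and Aᵀz = [-328]ᵀ.
k = (-328)/175 = -1.87429.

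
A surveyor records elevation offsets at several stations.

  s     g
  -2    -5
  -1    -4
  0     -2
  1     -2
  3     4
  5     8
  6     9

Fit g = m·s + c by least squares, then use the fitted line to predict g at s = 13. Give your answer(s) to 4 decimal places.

ĝ = 22.3763

Sums needed: Σs·s = 76, Σs = 12, Σ1 = 7.
Moment sums: Σs·g = 118, Σg = 8.
So MᵀM·[m, c]ᵀ = Mᵀg: [[76, 12]; [12, 7]]·[m, c]ᵀ = [118, 8]ᵀ.
det = 76·7 − 12² = 388.
m = (118·7 − 12·8)/388 = 365/194; c = (76·8 − 12·118)/388 = -202/97.
At s = 13: ĝ = (365/194)·(13) + (-202/97)·(1) = 4341/194.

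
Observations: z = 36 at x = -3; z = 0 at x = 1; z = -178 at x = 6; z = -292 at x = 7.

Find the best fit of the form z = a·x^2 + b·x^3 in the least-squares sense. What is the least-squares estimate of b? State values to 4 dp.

Compute the Gram sums: Σx^2·x^2 = 3779, Σx^2·x^3 = 24341, Σx^3·x^3 = 165035.
For Aᵀz: Σx^2·z = -20392, Σx^3·z = -139576.
Normal equations: [[3779, 24341]; [24341, 165035]]·[a, b]ᵀ = [-20392, -139576]ᵀ.
Determinant 3779·165035 − 24341² = 31182984.
a = ((-20392)·165035 − 24341·(-139576))/31182984 = 1334404/1299291; b = (3779·(-139576) − 24341·(-20392))/31182984 = -1295668/1299291.

b = -0.9972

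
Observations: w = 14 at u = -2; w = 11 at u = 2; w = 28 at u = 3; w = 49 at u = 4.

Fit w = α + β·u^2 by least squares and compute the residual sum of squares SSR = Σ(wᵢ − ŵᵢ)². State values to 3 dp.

SSR = 4.563

The normal system AᵀA·[α, β]ᵀ = Aᵀw is [[4, 33]; [33, 369]]·[α, β]ᵀ = [102, 1136]ᵀ.
Δ = 4·369 − 33² = 387.
α = (102·369 − 33·1136)/387 = 50/129; β = (4·1136 − 33·102)/387 = 1178/387.
Residuals: 556/387, -605/387, 28/129, -35/387; SSR = 1766/387.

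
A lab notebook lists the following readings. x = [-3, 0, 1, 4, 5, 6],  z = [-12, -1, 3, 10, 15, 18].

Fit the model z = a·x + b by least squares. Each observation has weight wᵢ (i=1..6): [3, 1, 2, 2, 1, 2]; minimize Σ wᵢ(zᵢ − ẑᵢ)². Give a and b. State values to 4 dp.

The normal equations are: 158·a + 18·b = 485;  18·a + 11·b = 40.
(Σwᵢ·x·x = 158, Σwᵢ·x = 18, Σwᵢ·1 = 11, Σwᵢ·x·z = 485, Σwᵢ·z = 40.)
det = 158·11 − 18² = 1414.
a = (485·11 − 18·40)/1414 = 4615/1414; b = (158·40 − 18·485)/1414 = -1205/707.

a = 3.2638, b = -1.7044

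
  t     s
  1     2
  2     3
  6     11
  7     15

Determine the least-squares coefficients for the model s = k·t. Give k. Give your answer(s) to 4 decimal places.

k = 1.9889

From the data, Σt·t = 90.
Moment sums: Σt·s = 179.
Normal equations: [[90]]·[k]ᵀ = [179]ᵀ.
Hence k = 179 / 90 ≈ 1.98889.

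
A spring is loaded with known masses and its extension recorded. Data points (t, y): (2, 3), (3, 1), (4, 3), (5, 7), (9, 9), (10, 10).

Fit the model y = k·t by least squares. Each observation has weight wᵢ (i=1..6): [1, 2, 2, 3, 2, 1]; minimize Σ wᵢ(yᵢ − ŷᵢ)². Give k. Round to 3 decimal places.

k = 1.031

Normal-equation sums: Σwᵢ·t·t = 391.
Moment sums: Σwᵢ·t·y = 403.
Normal equations: [[391]]·[k]ᵀ = [403]ᵀ.
k = 403/391 = 1.03069.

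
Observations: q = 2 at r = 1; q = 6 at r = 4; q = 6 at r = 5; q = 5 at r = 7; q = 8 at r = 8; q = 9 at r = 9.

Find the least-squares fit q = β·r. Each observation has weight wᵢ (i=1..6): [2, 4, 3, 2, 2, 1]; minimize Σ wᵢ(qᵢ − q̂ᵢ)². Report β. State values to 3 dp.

The normal system XᵀWX·[β]ᵀ = XᵀWq is [[448]]·[β]ᵀ = [469]ᵀ.
Hence β = 469 / 448 ≈ 1.04688.

β = 1.047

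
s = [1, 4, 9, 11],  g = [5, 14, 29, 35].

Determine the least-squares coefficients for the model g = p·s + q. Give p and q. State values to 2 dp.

Normal-equation sums: Σs·s = 219, Σs = 25, Σ1 = 4.
And Σs·g = 707, Σg = 83.
Normal equations: [[219, 25]; [25, 4]]·[p, q]ᵀ = [707, 83]ᵀ.
Eliminating q: 4·(row 1) − 25·(row 2) gives 251·p = 4·707 − 25·83 = 753, so p = 3.
Then q = (83 − 25·3)/4 = 2.

p = 3.00, q = 2.00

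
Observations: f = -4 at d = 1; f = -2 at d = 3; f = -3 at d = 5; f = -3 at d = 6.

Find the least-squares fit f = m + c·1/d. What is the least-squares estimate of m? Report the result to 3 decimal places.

The normal equations are: 4·m + (17/10)·c = -12;  (17/10)·m + (1061/900)·c = -173/30.
(Σ1 = 4, Σ1/d = 17/10, Σ1/d·1/d = 1061/900, Σf = -12, Σ1/d·f = -173/30.)
det = 4·(1061/900) − (17/10)² = 1643/900.
m = ((-12)·(1061/900) − (17/10)·(-173/30))/(1643/900) = -3909/1643; c = (4·(-173/30) − (17/10)·(-12))/(1643/900) = -2400/1643.

m = -2.379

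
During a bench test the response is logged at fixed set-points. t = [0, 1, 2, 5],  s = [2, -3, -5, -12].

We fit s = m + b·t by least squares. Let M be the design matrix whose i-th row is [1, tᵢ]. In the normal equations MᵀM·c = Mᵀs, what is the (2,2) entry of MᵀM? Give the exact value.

Row 2 ↔ basis t, column 2 ↔ basis t, so (MᵀM)_{2,2} = Σᵢ (t)·(t) = (0)·(0) + (1)·(1) + (2)·(2) + (5)·(5) = 30.

30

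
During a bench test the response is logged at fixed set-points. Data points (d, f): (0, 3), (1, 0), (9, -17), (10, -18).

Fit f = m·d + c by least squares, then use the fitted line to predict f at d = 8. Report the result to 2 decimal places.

With design matrix A, AᵀA = [[182, 20]; [20, 4]] and Aᵀf = [-333, -32]ᵀ.
Δ = 182·4 − 20² = 328.
m = ((-333)·4 − 20·(-32))/328 = -173/82; c = (182·(-32) − 20·(-333))/328 = 209/82.
At d = 8: f̂ = (-173/82)·(8) + (209/82)·(1) = -1175/82.

f̂ = -14.33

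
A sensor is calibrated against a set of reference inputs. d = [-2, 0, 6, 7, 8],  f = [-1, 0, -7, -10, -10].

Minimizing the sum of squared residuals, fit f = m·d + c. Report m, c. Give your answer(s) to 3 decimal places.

m = -1.035, c = -1.668

Compute the Gram sums: Σd·d = 153, Σd = 19, Σ1 = 5.
And Σd·f = -190, Σf = -28.
Normal equations: [[153, 19]; [19, 5]]·[m, c]ᵀ = [-190, -28]ᵀ.
Δ = 153·5 − 19² = 404.
m = ((-190)·5 − 19·(-28))/404 = -209/202; c = (153·(-28) − 19·(-190))/404 = -337/202.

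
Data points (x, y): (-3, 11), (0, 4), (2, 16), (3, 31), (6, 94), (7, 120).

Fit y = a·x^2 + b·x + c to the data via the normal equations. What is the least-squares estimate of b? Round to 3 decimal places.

b = 3.244

MᵀM·[a, b, c]ᵀ = Mᵀy reads: 3875·a + 567·b + 107·c = 9706;  567·a + 107·b + 15·c = 1496;  107·a + 15·b + 6·c = 276.
(Σx^2·x^2 = 3875, Σx^2·x = 567, Σx^2 = 107, Σx·x = 107, Σx = 15, Σ1 = 6, Σx^2·y = 9706, Σx·y = 1496, Σy = 276.)
Row-reducing yields a = 273273/140984, b = 457379/140984, c = 58556/17623.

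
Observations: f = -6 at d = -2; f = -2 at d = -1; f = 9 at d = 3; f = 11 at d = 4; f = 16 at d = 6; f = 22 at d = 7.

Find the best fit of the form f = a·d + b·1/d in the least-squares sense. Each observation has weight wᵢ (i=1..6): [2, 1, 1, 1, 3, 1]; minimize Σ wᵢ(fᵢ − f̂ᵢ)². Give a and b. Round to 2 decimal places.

a = 2.84, b = -0.37

Compute the Gram sums: Σwᵢ·d·d = 191, Σwᵢ·d·1/d = 9, Σwᵢ·1/d·1/d = 12541/7056.
Moment sums: Σwᵢ·d·f = 539, Σwᵢ·1/d·f = 697/28.
MᵀWM·[a, b]ᵀ = MᵀWf becomes [[191, 9]; [9, 12541/7056]]·[a, b]ᵀ = [539, 697/28]ᵀ.
Eliminating b: (12541/7056)·(row 1) − 9·(row 2) gives (1823795/7056)·a = (12541/7056)·539 − 9·(697/28) = 739829/1008, so a = 5178803/1823795.
Then b = ((697/28) − 9·(5178803/1823795))/(12541/7056) = -680652/1823795.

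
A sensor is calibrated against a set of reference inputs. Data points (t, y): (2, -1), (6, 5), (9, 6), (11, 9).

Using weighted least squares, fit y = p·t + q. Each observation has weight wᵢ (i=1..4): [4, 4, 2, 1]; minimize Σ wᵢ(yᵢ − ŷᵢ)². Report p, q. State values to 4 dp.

p = 1.0868, q = -2.6632

Compute the Gram sums: Σwᵢ·t·t = 443, Σwᵢ·t = 61, Σwᵢ·1 = 11.
And Σwᵢ·t·y = 319, Σwᵢ·y = 37.
Normal equations: [[443, 61]; [61, 11]]·[p, q]ᵀ = [319, 37]ᵀ.
Determinant 443·11 − 61² = 1152.
p = (319·11 − 61·37)/1152 = 313/288; q = (443·37 − 61·319)/1152 = -767/288.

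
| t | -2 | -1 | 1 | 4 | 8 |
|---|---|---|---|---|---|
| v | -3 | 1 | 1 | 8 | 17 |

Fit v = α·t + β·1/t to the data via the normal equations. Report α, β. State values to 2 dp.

α = 2.15, β = -2.20

Normal-equation sums: Σt·t = 86, Σt·1/t = 5, Σ1/t·1/t = 149/64.
Right-hand side: Σt·v = 174, Σ1/t·v = 45/8.
Eliminating β: (149/64)·(row 1) − 5·(row 2) gives (5607/32)·α = (149/64)·174 − 5·(45/8) = 12063/32, so α = 4021/1869.
Then β = ((45/8) − 5·(4021/1869))/(149/64) = -4120/1869.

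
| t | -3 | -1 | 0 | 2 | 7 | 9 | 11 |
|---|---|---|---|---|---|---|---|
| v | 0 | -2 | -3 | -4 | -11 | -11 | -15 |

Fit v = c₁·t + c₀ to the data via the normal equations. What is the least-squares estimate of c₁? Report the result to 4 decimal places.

The normal system XᵀX·[c₁, c₀]ᵀ = Xᵀv is [[265, 25]; [25, 7]]·[c₁, c₀]ᵀ = [-347, -46]ᵀ.
det = 265·7 − 25² = 1230.
c₁ = ((-347)·7 − 25·(-46))/1230 = -1279/1230; c₀ = (265·(-46) − 25·(-347))/1230 = -703/246.

c₁ = -1.0398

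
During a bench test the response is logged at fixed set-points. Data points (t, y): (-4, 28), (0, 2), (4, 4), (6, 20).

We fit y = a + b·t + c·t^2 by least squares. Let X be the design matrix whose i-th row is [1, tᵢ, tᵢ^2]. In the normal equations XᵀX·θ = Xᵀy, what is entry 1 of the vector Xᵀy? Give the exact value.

Entry 1 ↔ basis 1, so (Xᵀy)_{1} = Σᵢ yᵢ = (1)·(28) + (1)·(2) + (1)·(4) + (1)·(20) = 54.

54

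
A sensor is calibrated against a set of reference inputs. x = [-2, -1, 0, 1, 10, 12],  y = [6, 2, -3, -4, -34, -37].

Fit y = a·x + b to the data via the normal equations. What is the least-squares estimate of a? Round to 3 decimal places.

Normal-equation sums: Σx·x = 250, Σx = 20, Σ1 = 6.
Right-hand side: Σx·y = -802, Σy = -70.
Normal equations: [[250, 20]; [20, 6]]·[a, b]ᵀ = [-802, -70]ᵀ.
Determinant 250·6 − 20² = 1100.
a = ((-802)·6 − 20·(-70))/1100 = -853/275; b = (250·(-70) − 20·(-802))/1100 = -73/55.

a = -3.102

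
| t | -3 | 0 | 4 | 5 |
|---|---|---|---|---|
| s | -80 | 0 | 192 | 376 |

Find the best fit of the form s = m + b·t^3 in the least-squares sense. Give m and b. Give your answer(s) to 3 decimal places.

From the data, Σ1 = 4, Σt^3 = 162, Σt^3·t^3 = 20450.
Moment sums: Σs = 488, Σt^3·s = 61448.
So AᵀA·[m, b]ᵀ = Aᵀs: [[4, 162]; [162, 20450]]·[m, b]ᵀ = [488, 61448]ᵀ.
Δ = 4·20450 − 162² = 55556.
m = (488·20450 − 162·61448)/55556 = 368/817; b = (4·61448 − 162·488)/55556 = 2452/817.

m = 0.450, b = 3.001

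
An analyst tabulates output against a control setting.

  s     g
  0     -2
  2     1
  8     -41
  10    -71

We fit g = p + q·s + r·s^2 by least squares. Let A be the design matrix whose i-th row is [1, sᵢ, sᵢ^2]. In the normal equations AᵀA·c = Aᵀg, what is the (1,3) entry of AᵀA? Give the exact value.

Row 1 ↔ basis 1, column 3 ↔ basis s^2, so (AᵀA)_{1,3} = Σᵢ s^2 = (1)·(0) + (1)·(4) + (1)·(64) + (1)·(100) = 168.

168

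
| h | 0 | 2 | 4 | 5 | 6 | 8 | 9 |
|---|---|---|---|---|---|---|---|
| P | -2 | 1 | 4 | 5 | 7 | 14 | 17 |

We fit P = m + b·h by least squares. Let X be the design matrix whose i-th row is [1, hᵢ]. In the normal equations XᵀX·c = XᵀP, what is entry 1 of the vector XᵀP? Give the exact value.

Entry 1 ↔ basis 1, so (XᵀP)_{1} = Σᵢ Pᵢ = (1)·(-2) + (1)·(1) + (1)·(4) + (1)·(5) + (1)·(7) + (1)·(14) + (1)·(17) = 46.

46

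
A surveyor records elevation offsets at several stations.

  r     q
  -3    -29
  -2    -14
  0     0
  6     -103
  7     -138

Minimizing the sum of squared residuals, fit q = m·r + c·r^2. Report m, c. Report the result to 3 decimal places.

m = 0.812, c = -2.955

The normal system XᵀX·[m, c]ᵀ = Xᵀq is [[98, 524]; [524, 3794]]·[m, c]ᵀ = [-1469, -10787]ᵀ.
Eliminating c: 3794·(row 1) − 524·(row 2) gives 97236·m = 3794·(-1469) − 524·(-10787) = 79002, so m = 4389/5402.
Then c = ((-10787) − 524·(4389/5402))/3794 = -15965/5402.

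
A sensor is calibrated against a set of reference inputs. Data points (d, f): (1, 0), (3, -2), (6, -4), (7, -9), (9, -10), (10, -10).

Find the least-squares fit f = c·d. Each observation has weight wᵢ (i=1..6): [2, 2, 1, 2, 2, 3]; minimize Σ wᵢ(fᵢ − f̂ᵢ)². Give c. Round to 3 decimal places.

c = -1.042

Compute the Gram sums: Σwᵢ·d·d = 616.
Right-hand side: Σwᵢ·d·f = -642.
AᵀWA·[c]ᵀ = AᵀWf becomes [[616]]·[c]ᵀ = [-642]ᵀ.
c = (-642)/616 = -1.04221.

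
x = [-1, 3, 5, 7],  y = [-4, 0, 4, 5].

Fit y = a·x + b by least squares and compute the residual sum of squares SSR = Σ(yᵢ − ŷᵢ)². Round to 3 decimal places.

The normal equations are: 84·a + 14·b = 59;  14·a + 4·b = 5.
(Σx·x = 84, Σx = 14, Σ1 = 4, Σx·y = 59, Σy = 5.)
det = 84·4 − 14² = 140.
a = (59·4 − 14·5)/140 = 83/70; b = (84·5 − 14·59)/140 = -29/10.
Residuals: 3/35, -23/35, 34/35, -2/5; SSR = 54/35.

SSR = 1.543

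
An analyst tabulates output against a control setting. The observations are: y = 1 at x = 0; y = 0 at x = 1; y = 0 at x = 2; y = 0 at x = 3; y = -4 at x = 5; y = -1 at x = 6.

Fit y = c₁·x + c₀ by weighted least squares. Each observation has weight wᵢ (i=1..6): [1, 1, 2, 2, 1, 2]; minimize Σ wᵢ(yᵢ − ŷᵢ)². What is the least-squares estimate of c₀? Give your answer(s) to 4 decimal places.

Entries of AᵀWA: Σwᵢ·x·x = 124, Σwᵢ·x = 28, Σwᵢ·1 = 9.
For AᵀWy: Σwᵢ·x·y = -32, Σwᵢ·y = -5.
So AᵀWA·[c₁, c₀]ᵀ = AᵀWy: [[124, 28]; [28, 9]]·[c₁, c₀]ᵀ = [-32, -5]ᵀ.
det = 124·9 − 28² = 332.
c₁ = ((-32)·9 − 28·(-5))/332 = -37/83; c₀ = (124·(-5) − 28·(-32))/332 = 69/83.

c₀ = 0.8313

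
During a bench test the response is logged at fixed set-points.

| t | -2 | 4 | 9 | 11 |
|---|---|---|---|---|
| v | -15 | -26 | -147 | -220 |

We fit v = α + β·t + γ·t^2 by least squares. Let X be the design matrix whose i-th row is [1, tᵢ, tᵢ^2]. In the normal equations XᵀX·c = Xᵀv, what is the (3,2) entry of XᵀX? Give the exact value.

2116

Row 3 ↔ basis t^2, column 2 ↔ basis t, so (XᵀX)_{3,2} = Σᵢ (t^2)·(t) = (4)·(-2) + (16)·(4) + (81)·(9) + (121)·(11) = 2116.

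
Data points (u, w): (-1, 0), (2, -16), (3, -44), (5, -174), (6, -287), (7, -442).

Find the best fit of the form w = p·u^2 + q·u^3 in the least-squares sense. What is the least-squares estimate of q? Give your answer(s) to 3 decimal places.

q = -1.032

From the data, Σu^2·u^2 = 4420, Σu^2·u^3 = 27982, Σu^3·u^3 = 180724.
For Mᵀw: Σu^2·w = -36800, Σu^3·w = -236664.
Normal equations: [[4420, 27982]; [27982, 180724]]·[p, q]ᵀ = [-36800, -236664]ᵀ.
Eliminating q: 180724·(row 1) − 27982·(row 2) gives 15807756·p = 180724·(-36800) − 27982·(-236664) = -28311152, so p = -7077788/3951939.
Then q = ((-236664) − 27982·(-7077788/3951939))/180724 = -239960/232467.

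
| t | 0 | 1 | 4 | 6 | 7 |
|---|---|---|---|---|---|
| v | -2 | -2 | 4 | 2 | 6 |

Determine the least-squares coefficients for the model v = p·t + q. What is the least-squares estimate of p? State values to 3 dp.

p = 1.054

Setting ∂/∂p … = 0 gives: 102·p + 18·q = 68;  18·p + 5·q = 8.
Eliminating q: 5·(row 1) − 18·(row 2) gives 186·p = 5·68 − 18·8 = 196, so p = 98/93.
Then q = (8 − 18·(98/93))/5 = -68/31.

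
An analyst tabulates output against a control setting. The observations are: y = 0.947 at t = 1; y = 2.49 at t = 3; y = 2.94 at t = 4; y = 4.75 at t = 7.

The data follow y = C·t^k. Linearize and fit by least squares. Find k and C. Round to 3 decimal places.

k = 0.826, C = 0.959

Linearized form: ln y = k·ln t + ln C. From the 4 transformed points,
Over the data: Σln t = 4.4308, Σ(ln t)² = 6.9153, Σln y = 3.4944, Σln t·ln y = 5.5292.
Normal system: [[6.9153, 4.4308]; [4.4308, 4]]·[k, ln C]ᵀ = [5.5292, 3.4944]ᵀ.
Solving (det = 8.0292): k = 0.82624, ln C = -0.04164, so C = exp(-0.04164) = 0.95922.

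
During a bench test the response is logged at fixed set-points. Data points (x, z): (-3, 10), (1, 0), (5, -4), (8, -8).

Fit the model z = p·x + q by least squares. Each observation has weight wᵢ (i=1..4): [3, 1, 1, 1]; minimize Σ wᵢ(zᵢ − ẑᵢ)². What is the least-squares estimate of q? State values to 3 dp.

q = 4.396

The normal system AᵀWA·[p, q]ᵀ = AᵀWz is [[117, 5]; [5, 6]]·[p, q]ᵀ = [-174, 18]ᵀ.
Δ = 117·6 − 5² = 677.
p = ((-174)·6 − 5·18)/677 = -1134/677; q = (117·18 − 5·(-174))/677 = 2976/677.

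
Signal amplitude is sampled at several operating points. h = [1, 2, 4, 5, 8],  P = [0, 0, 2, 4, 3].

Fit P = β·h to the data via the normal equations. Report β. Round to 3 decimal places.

β = 0.473

AᵀA·[β]ᵀ = AᵀP reads: 110·β = 52.
(Σh·h = 110, Σh·P = 52.)
β = 52/110 = 0.472727.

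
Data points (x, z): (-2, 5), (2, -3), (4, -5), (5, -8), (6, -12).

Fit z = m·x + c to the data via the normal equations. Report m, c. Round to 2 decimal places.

m = -1.98, c = 1.33

Setting ∂/∂m … = 0 gives: 85·m + 15·c = -148;  15·m + 5·c = -23.
(Σx·x = 85, Σx = 15, Σ1 = 5, Σx·z = -148, Σz = -23.)
Δ = 85·5 − 15² = 200.
m = ((-148)·5 − 15·(-23))/200 = -79/40; c = (85·(-23) − 15·(-148))/200 = 53/40.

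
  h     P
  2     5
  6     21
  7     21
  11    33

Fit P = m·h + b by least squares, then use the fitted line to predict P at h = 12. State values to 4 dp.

P̂ = 36.9024

From the data, Σh·h = 210, Σh = 26, Σ1 = 4.
Right-hand side: Σh·P = 646, ΣP = 80.
So AᵀA·[m, b]ᵀ = AᵀP: [[210, 26]; [26, 4]]·[m, b]ᵀ = [646, 80]ᵀ.
Eliminating b: 4·(row 1) − 26·(row 2) gives 164·m = 4·646 − 26·80 = 504, so m = 126/41.
Then b = (80 − 26·(126/41))/4 = 1/41.
At h = 12: P̂ = (126/41)·(12) + (1/41)·(1) = 1513/41.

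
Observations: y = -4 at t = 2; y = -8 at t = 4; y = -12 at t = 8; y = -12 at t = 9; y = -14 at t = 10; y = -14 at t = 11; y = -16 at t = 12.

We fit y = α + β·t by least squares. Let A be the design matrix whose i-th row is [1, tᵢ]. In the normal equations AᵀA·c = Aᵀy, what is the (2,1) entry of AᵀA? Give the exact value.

Row 2 ↔ basis t, column 1 ↔ basis 1, so (AᵀA)_{2,1} = Σᵢ t = (2)·(1) + (4)·(1) + (8)·(1) + (9)·(1) + (10)·(1) + (11)·(1) + (12)·(1) = 56.

56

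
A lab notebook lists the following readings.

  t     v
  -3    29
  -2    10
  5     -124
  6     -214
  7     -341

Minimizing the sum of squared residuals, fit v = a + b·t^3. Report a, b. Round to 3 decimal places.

Normal-equation sums: Σ1 = 5, Σt^3 = 649, Σt^3·t^3 = 180723.
Moment sums: Σv = -640, Σt^3·v = -179550.
So AᵀA·[a, b]ᵀ = Aᵀv: [[5, 649]; [649, 180723]]·[a, b]ᵀ = [-640, -179550]ᵀ.
Eliminating b: 180723·(row 1) − 649·(row 2) gives 482414·a = 180723·(-640) − 649·(-179550) = 865230, so a = 432615/241207.
Then b = ((-179550) − 649·(432615/241207))/180723 = -241195/241207.

a = 1.794, b = -1.000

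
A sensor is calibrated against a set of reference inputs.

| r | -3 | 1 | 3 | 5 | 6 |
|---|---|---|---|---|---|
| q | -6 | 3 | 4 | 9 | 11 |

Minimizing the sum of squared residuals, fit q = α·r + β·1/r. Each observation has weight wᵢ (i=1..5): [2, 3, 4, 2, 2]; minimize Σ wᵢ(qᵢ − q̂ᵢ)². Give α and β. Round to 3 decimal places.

AᵀWA·[α, β]ᵀ = AᵀWq reads: 179·α + 13·β = 315;  13·α + (1711/450)·β = 128/5.
(Σwᵢ·r·r = 179, Σwᵢ·r·1/r = 13, Σwᵢ·1/r·1/r = 1711/450, Σwᵢ·r·q = 315, Σwᵢ·1/r·q = 128/5.)
Determinant 179·(1711/450) − 13² = 230219/450.
α = (315·(1711/450) − 13·(128/5))/(230219/450) = 389205/230219; β = (179·(128/5) − 13·315)/(230219/450) = 219330/230219.

α = 1.691, β = 0.953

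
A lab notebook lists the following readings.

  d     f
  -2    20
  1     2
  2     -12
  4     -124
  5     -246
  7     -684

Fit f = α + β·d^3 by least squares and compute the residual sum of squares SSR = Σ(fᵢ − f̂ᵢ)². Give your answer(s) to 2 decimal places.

Entries of XᵀX: Σ1 = 6, Σd^3 = 533, Σd^3·d^3 = 137499.
Right-hand side: Σf = -1044, Σd^3·f = -273552.
Normal equations: [[6, 533]; [533, 137499]]·[α, β]ᵀ = [-1044, -273552]ᵀ.
Eliminating β: 137499·(row 1) − 533·(row 2) gives 540905·α = 137499·(-1044) − 533·(-273552) = 2254260, so α = 450852/108181.
Then β = ((-273552) − 533·(450852/108181))/137499 = -216972/108181.
Residuals: -23008/108181, -17518/108181, -13248/108181, 20912/108181, 58122/108181, -25260/108181; SSR = 50520/108181.

SSR = 0.47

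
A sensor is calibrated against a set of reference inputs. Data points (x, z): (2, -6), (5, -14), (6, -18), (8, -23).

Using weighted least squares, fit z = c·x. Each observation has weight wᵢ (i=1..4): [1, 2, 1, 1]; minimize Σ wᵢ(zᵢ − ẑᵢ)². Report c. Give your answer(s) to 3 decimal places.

c = -2.883

With design matrix A, AᵀWA = [[154]] and AᵀWz = [-444]ᵀ.
Hence c = -444 / 154 ≈ -2.88312.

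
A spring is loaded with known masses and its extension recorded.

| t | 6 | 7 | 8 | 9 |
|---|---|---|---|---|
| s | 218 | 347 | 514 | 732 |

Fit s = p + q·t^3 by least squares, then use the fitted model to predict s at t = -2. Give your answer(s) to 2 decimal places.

Entries of MᵀM: Σ1 = 4, Σt^3 = 1800, Σt^3·t^3 = 957890.
For Mᵀs: Σs = 1811, Σt^3·s = 962905.
Δ = 4·957890 − 1800² = 591560.
p = (1811·957890 − 1800·962905)/591560 = 150979/59156; q = (4·962905 − 1800·1811)/591560 = 29591/29578.
At t = -2: ŝ = (150979/59156)·(1) + (29591/29578)·(-8) = -322477/59156.

ŝ = -5.45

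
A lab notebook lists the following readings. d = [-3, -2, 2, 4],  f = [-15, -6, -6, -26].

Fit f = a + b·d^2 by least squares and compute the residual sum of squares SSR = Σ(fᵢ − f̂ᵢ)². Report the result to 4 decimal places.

SSR = 0.3307

AᵀA·[a, b]ᵀ = Aᵀf reads: 4·a + 33·b = -53;  33·a + 369·b = -599.
Δ = 4·369 − 33² = 387.
a = ((-53)·369 − 33·(-599))/387 = 70/129; b = (4·(-599) − 33·(-53))/387 = -647/387.
Residuals: -64/129, 56/387, 56/387, 80/387; SSR = 128/387.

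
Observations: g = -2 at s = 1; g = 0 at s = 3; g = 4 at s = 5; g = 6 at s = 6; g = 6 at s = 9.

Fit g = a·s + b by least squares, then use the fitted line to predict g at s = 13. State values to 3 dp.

Setting ∂/∂a … = 0 gives: 152·a + 24·b = 108;  24·a + 5·b = 14.
Eliminating b: 5·(row 1) − 24·(row 2) gives 184·a = 5·108 − 24·14 = 204, so a = 51/46.
Then b = (14 − 24·(51/46))/5 = -58/23.
At s = 13: ĝ = (51/46)·(13) + (-58/23)·(1) = 547/46.

ĝ = 11.891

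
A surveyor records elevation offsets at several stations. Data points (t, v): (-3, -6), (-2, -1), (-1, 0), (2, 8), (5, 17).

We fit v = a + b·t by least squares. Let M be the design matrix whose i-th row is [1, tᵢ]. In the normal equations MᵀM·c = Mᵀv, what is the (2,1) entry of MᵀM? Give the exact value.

Row 2 ↔ basis t, column 1 ↔ basis 1, so (MᵀM)_{2,1} = Σᵢ t = (-3)·(1) + (-2)·(1) + (-1)·(1) + (2)·(1) + (5)·(1) = 1.

1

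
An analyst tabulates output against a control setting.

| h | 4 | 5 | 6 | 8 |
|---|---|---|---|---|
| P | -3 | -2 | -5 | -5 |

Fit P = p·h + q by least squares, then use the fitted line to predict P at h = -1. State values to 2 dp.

P̂ = 0.69

The normal system XᵀX·[p, q]ᵀ = XᵀP is [[141, 23]; [23, 4]]·[p, q]ᵀ = [-92, -15]ᵀ.
Eliminating q: 4·(row 1) − 23·(row 2) gives 35·p = 4·(-92) − 23·(-15) = -23, so p = -23/35.
Then q = ((-15) − 23·(-23/35))/4 = 1/35.
At h = -1: P̂ = (-23/35)·(-1) + (1/35)·(1) = 24/35.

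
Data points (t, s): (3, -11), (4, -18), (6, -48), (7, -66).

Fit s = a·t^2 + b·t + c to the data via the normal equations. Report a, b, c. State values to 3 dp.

From the data, Σt^2·t^2 = 4034, Σt^2·t = 650, Σt^2 = 110, Σt·t = 110, Σt = 20, Σ1 = 4.
And Σt^2·s = -5349, Σt·s = -855, Σs = -143.
Normal equations: [[4034, 650, 110]; [650, 110, 20]; [110, 20, 4]]·[a, b, c]ᵀ = [-5349, -855, -143]ᵀ.
Row-reducing yields a = -11/6, b = 13/3, c = -7.

a = -1.833, b = 4.333, c = -7.000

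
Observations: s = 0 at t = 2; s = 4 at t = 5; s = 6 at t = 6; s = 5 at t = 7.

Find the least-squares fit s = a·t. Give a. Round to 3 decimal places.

a = 0.798

Compute the Gram sums: Σt·t = 114.
Moment sums: Σt·s = 91.
So AᵀA·[a]ᵀ = Aᵀs: [[114]]·[a]ᵀ = [91]ᵀ.
Hence a = 91 / 114 ≈ 0.798246.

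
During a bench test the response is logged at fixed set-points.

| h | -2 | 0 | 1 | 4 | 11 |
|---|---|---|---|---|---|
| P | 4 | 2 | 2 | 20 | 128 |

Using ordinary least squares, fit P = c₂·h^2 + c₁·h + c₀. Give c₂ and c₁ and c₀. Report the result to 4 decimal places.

From the data, Σh^2·h^2 = 14914, Σh^2·h = 1388, Σh^2 = 142, Σh·h = 142, Σh = 14, Σ1 = 5.
Moment sums: Σh^2·P = 15826, Σh·P = 1482, ΣP = 156.
Normal equations: [[14914, 1388, 142]; [1388, 142, 14]; [142, 14, 5]]·[c₂, c₁, c₀]ᵀ = [15826, 1482, 156]ᵀ.
Solving the 3×3 system (Gaussian elimination) gives c₂ = 170377/172119, c₁ = 108535/172119, c₀ = 75836/57373.

c₂ = 0.9899, c₁ = 0.6306, c₀ = 1.3218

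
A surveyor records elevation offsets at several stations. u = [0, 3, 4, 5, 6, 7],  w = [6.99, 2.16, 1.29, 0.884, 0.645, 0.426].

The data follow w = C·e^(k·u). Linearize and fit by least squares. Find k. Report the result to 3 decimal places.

With ln wᵢ as the transformed response and uᵢ as the regressor:
Sums: Σu = 25.0000, Σ(u)² = 135.0000, Σln w = 1.5541, Σu·ln w = -5.8918.
Normal system: [[135.0000, 25.0000]; [25.0000, 6]]·[k, ln C]ᵀ = [-5.8918, 1.5541]ᵀ.
Solving (det = 185.0000): k = -0.40110, ln C = 1.93028.

k = -0.401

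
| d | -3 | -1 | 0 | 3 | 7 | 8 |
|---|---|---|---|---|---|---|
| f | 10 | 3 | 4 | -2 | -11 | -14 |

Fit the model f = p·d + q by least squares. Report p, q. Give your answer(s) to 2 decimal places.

Compute the Gram sums: Σd·d = 132, Σd = 14, Σ1 = 6.
And Σd·f = -228, Σf = -10.
Determinant 132·6 − 14² = 596.
p = ((-228)·6 − 14·(-10))/596 = -307/149; q = (132·(-10) − 14·(-228))/596 = 468/149.

p = -2.06, q = 3.14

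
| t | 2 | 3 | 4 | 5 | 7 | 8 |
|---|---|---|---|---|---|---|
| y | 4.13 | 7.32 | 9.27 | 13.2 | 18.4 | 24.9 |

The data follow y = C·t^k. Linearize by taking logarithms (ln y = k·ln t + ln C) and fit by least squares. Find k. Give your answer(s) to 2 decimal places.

Taking logs, ln y = k·ln t + ln C, so regress ln y on ln t.
Σln t = 8.8128, Σ(ln t)² = 14.3101, Σln y = 14.3431, Σln t·ln y = 22.7620.
Equations: 14.3101·k + 8.8128·ln C = 22.7620;  8.8128·k + 6·ln C = 14.3431.
Solving (det = 8.1947): k = 1.24083, ln C = 0.56797.

k = 1.24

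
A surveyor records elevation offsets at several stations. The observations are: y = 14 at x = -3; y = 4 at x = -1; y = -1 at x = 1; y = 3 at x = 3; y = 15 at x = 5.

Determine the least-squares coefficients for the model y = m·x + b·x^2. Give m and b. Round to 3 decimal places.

The normal system MᵀM·[m, b]ᵀ = Mᵀy is [[45, 125]; [125, 789]]·[m, b]ᵀ = [37, 531]ᵀ.
Eliminating b: 789·(row 1) − 125·(row 2) gives 19880·m = 789·37 − 125·531 = -37182, so m = -18591/9940.
Then b = (531 − 125·(-18591/9940))/789 = 1927/1988.

m = -1.870, b = 0.969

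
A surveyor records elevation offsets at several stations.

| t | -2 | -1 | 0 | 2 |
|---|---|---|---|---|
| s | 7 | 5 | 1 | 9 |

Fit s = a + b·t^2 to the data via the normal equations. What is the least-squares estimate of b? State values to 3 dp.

The normal equations are: 4·a + 9·b = 22;  9·a + 33·b = 69.
(Σ1 = 4, Σt^2 = 9, Σt^2·t^2 = 33, Σs = 22, Σt^2·s = 69.)
det = 4·33 − 9² = 51.
a = (22·33 − 9·69)/51 = 35/17; b = (4·69 − 9·22)/51 = 26/17.

b = 1.529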